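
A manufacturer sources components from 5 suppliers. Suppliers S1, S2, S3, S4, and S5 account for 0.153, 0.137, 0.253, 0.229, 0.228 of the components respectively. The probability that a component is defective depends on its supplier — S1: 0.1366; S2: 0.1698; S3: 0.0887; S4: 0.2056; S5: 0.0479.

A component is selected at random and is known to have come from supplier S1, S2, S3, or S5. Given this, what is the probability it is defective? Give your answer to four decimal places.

Let S = {S1, S2, S3, S5}.
P(S) = 0.153 + 0.137 + 0.253 + 0.228 = 0.771.
P(D ∩ S) = 0.1366·0.153 + 0.1698·0.137 + 0.0887·0.253 + 0.0479·0.228 = 0.0208998 + 0.0232626 + 0.0224411 + 0.0109212 = 0.0775247.
P(D | S) = 0.0775247 / 0.771 = 0.100551…

P(D|S) ≈ 0.1006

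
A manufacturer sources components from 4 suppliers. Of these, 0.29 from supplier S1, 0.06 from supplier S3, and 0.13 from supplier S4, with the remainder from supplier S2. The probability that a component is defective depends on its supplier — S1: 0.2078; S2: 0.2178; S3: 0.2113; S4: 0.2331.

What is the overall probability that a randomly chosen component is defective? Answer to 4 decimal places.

P(S2) = 1 − (0.29 + 0.06 + 0.13) = 0.52.
By the law of total probability,
P(D) = P(D|S1)·P(S1) + P(D|S2)·P(S2) + P(D|S3)·P(S3) + P(D|S4)·P(S4)
      = 0.2078·0.29 + 0.2178·0.52 + 0.2113·0.06 + 0.2331·0.13
      = 0.060262 + 0.113256 + 0.012678 + 0.030303 = 0.216499

0.2165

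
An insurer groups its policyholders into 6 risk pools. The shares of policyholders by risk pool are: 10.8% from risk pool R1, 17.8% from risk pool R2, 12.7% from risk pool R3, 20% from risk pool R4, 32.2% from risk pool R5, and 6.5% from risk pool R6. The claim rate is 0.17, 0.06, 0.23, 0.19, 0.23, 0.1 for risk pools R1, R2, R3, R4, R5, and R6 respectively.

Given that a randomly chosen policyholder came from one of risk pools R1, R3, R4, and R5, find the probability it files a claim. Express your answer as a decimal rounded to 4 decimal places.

Let S = {R1, R3, R4, R5}.
P(S) = 0.108 + 0.127 + 0.2 + 0.322 = 0.757.
P(C ∩ S) = 0.17·0.108 + 0.23·0.127 + 0.19·0.2 + 0.23·0.322 = 0.01836 + 0.02921 + 0.038 + 0.07406 = 0.15963.
P(C | S) = 0.15963 / 0.757 = 0.210872…

P(C|S) ≈ 0.2109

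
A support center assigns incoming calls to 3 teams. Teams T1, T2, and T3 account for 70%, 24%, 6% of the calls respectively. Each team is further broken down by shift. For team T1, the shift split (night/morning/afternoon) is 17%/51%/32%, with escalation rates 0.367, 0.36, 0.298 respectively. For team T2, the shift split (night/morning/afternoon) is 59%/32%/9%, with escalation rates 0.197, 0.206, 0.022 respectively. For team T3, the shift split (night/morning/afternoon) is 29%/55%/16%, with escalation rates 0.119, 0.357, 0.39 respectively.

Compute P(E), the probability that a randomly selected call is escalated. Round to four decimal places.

0.3007

P(E|T1) = 0.17·0.367 + 0.51·0.36 + 0.32·0.298 = 0.06239 + 0.1836 + 0.09536 = 0.34135
P(E|T2) = 0.59·0.197 + 0.32·0.206 + 0.09·0.022 = 0.11623 + 0.06592 + 0.00198 = 0.18413
P(E|T3) = 0.29·0.119 + 0.55·0.357 + 0.16·0.39 = 0.03451 + 0.19635 + 0.0624 = 0.29326
By total probability over the outer partition,
P(E) = 0.7·0.34135 + 0.24·0.18413 + 0.06·0.29326
      = 0.238945 + 0.0441912 + 0.0175956 = 0.3007318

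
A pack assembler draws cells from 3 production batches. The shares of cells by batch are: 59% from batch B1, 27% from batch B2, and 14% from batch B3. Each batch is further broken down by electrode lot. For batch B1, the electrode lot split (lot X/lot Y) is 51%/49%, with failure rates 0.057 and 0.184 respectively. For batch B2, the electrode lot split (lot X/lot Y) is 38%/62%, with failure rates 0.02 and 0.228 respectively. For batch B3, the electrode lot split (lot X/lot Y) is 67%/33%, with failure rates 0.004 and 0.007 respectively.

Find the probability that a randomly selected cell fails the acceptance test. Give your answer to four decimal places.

0.1113

P(F|B1) = 0.51·0.057 + 0.49·0.184 = 0.02907 + 0.09016 = 0.11923
P(F|B2) = 0.38·0.02 + 0.62·0.228 = 0.0076 + 0.14136 = 0.14896
P(F|B3) = 0.67·0.004 + 0.33·0.007 = 0.00268 + 0.00231 = 0.00499
Then overall,
P(F) = 0.59·0.11923 + 0.27·0.14896 + 0.14·0.00499
      = 0.0703457 + 0.0402192 + 0.0006986 = 0.1112635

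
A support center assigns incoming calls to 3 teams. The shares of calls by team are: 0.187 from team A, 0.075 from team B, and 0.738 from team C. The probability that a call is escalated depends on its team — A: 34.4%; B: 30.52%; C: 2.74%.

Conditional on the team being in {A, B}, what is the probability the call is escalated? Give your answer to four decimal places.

Let S = {A, B}.
P(S) = 0.187 + 0.075 = 0.262.
P(E ∩ S) = 0.344·0.187 + 0.3052·0.075 = 0.064328 + 0.02289 = 0.087218.
P(E | S) = 0.087218 / 0.262 = 0.332893…

P(E|S) ≈ 0.3329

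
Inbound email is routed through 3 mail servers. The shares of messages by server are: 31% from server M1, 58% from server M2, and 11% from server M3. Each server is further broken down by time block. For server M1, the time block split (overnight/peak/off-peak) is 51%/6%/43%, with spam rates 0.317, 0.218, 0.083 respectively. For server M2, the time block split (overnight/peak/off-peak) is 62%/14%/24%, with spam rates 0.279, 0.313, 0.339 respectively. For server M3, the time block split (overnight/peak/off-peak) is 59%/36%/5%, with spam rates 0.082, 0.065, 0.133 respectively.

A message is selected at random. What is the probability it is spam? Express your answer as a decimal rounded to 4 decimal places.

0.2468

P(S|M1) = 0.51·0.317 + 0.06·0.218 + 0.43·0.083 = 0.16167 + 0.01308 + 0.03569 = 0.21044
P(S|M2) = 0.62·0.279 + 0.14·0.313 + 0.24·0.339 = 0.17298 + 0.04382 + 0.08136 = 0.29816
P(S|M3) = 0.59·0.082 + 0.36·0.065 + 0.05·0.133 = 0.04838 + 0.0234 + 0.00665 = 0.07843
Then overall,
P(S) = 0.31·0.21044 + 0.58·0.29816 + 0.11·0.07843
      = 0.0652364 + 0.1729328 + 0.0086273 = 0.2467965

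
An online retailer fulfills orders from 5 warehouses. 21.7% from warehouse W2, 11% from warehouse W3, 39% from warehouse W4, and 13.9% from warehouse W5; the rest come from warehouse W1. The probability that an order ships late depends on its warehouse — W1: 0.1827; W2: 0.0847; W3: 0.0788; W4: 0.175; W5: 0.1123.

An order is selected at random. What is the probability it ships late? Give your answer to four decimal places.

P(W1) = 1 − (0.217 + 0.11 + 0.39 + 0.139) = 0.144.
Summing over the partition,
P(L) = P(L|W1)·P(W1) + P(L|W2)·P(W2) + P(L|W3)·P(W3) + P(L|W4)·P(W4) + P(L|W5)·P(W5)
      = 0.1827·0.144 + 0.0847·0.217 + 0.0788·0.11 + 0.175·0.39 + 0.1123·0.139
      = 0.0263088 + 0.0183799 + 0.008668 + 0.06825 + 0.0156097 = 0.1372164

0.1372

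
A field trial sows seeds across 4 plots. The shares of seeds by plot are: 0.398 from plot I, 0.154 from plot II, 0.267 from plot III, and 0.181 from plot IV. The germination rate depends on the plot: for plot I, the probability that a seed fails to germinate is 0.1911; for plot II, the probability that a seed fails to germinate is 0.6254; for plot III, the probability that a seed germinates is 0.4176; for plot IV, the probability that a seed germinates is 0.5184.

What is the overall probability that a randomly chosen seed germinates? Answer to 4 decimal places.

P(G|I) = 1 − 0.1911 = 0.8089.
P(G|II) = 1 − 0.6254 = 0.3746.
P(G) = P(G|I)·P(I) + P(G|II)·P(II) + P(G|III)·P(III) + P(G|IV)·P(IV)
      = 0.8089·0.398 + 0.3746·0.154 + 0.4176·0.267 + 0.5184·0.181
      = 0.3219422 + 0.0576884 + 0.1114992 + 0.0938304 = 0.5849602

P(G) ≈ 0.5850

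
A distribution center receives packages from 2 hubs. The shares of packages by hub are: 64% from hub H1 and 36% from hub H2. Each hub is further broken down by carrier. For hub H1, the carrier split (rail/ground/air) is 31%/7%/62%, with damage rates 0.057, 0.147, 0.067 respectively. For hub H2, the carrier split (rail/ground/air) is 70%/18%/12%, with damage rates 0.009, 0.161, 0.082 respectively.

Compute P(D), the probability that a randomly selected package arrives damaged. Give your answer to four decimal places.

P(D) ≈ 0.0607

P(D|H1) = 0.31·0.057 + 0.07·0.147 + 0.62·0.067 = 0.01767 + 0.01029 + 0.04154 = 0.0695
P(D|H2) = 0.7·0.009 + 0.18·0.161 + 0.12·0.082 = 0.0063 + 0.02898 + 0.00984 = 0.04512
Then overall,
P(D) = 0.64·0.0695 + 0.36·0.04512
      = 0.04448 + 0.0162432 = 0.0607232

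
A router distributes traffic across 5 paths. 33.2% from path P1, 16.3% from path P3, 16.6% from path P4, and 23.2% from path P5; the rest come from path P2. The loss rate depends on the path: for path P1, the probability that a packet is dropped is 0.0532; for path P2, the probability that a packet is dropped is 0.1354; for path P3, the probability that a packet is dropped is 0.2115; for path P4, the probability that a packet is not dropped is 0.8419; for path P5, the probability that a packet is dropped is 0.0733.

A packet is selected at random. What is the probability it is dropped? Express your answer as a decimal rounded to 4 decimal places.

P(P2) = 1 − (0.332 + 0.163 + 0.166 + 0.232) = 0.107.
P(L|P4) = 1 − 0.8419 = 0.1581.
P(L) = P(L|P1)·P(P1) + P(L|P2)·P(P2) + P(L|P3)·P(P3) + P(L|P4)·P(P4) + P(L|P5)·P(P5)
      = 0.0532·0.332 + 0.1354·0.107 + 0.2115·0.163 + 0.1581·0.166 + 0.0733·0.232
      = 0.0176624 + 0.0144878 + 0.0344745 + 0.0262446 + 0.0170056 = 0.1098749

0.1099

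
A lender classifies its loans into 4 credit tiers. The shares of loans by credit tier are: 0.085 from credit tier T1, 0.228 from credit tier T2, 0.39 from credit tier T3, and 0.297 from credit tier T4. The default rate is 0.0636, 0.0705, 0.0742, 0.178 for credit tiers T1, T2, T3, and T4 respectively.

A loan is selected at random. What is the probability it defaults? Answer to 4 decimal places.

0.1033

P(D) = P(D|T1)·P(T1) + P(D|T2)·P(T2) + P(D|T3)·P(T3) + P(D|T4)·P(T4)
      = 0.0636·0.085 + 0.0705·0.228 + 0.0742·0.39 + 0.178·0.297
      = 0.005406 + 0.016074 + 0.028938 + 0.052866 = 0.103284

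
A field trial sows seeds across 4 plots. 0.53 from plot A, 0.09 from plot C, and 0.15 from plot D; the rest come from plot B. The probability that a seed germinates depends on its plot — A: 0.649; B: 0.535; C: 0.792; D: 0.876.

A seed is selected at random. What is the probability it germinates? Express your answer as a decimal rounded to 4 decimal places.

P(B) = 1 − (0.53 + 0.09 + 0.15) = 0.23.
P(G) = P(G|A)·P(A) + P(G|B)·P(B) + P(G|C)·P(C) + P(G|D)·P(D)
      = 0.649·0.53 + 0.535·0.23 + 0.792·0.09 + 0.876·0.15
      = 0.34397 + 0.12305 + 0.07128 + 0.1314 = 0.6697

P(G) ≈ 0.6697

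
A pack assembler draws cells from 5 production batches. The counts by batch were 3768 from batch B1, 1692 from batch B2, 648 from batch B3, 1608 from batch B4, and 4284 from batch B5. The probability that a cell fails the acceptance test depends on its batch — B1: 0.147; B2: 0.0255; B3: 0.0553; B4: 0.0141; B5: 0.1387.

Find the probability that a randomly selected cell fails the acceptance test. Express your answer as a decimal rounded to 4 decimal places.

0.1041

Total: 3768 + 1692 + 648 + 1608 + 4284 = 12000.
P(B1) = 3768/12000 = 0.314. P(B2) = 1692/12000 = 0.141. P(B3) = 648/12000 = 0.054. P(B4) = 1608/12000 = 0.134. P(B5) = 4284/12000 = 0.357.
P(F) = P(F|B1)·P(B1) + P(F|B2)·P(B2) + P(F|B3)·P(B3) + P(F|B4)·P(B4) + P(F|B5)·P(B5)
      = 0.147·0.314 + 0.0255·0.141 + 0.0553·0.054 + 0.0141·0.134 + 0.1387·0.357
      = 0.046158 + 0.0035955 + 0.0029862 + 0.0018894 + 0.0495159 = 0.104145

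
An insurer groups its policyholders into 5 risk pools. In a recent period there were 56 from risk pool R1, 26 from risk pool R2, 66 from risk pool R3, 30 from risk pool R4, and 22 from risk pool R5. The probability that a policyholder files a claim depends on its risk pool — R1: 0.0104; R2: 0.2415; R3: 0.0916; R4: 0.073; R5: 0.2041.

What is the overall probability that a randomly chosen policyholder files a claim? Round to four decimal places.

P(C) ≈ 0.0979

Total: 56 + 26 + 66 + 30 + 22 = 200.
P(R1) = 56/200 = 0.28. P(R2) = 26/200 = 0.13. P(R3) = 66/200 = 0.33. P(R4) = 30/200 = 0.15. P(R5) = 22/200 = 0.11.
Summing over the partition,
P(C) = P(C|R1)·P(R1) + P(C|R2)·P(R2) + P(C|R3)·P(R3) + P(C|R4)·P(R4) + P(C|R5)·P(R5)
      = 0.0104·0.28 + 0.2415·0.13 + 0.0916·0.33 + 0.073·0.15 + 0.2041·0.11
      = 0.002912 + 0.031395 + 0.030228 + 0.01095 + 0.022451 = 0.097936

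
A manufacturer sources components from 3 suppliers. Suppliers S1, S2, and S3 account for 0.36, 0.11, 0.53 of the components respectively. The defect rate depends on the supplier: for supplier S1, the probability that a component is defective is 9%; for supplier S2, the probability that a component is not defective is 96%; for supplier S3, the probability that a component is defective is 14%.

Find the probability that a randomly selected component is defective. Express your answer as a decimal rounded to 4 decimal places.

0.1110

P(D|S2) = 1 − 0.96 = 0.04.
Summing over the partition,
P(D) = P(D|S1)·P(S1) + P(D|S2)·P(S2) + P(D|S3)·P(S3)
      = 0.09·0.36 + 0.04·0.11 + 0.14·0.53
      = 0.0324 + 0.0044 + 0.0742 = 0.111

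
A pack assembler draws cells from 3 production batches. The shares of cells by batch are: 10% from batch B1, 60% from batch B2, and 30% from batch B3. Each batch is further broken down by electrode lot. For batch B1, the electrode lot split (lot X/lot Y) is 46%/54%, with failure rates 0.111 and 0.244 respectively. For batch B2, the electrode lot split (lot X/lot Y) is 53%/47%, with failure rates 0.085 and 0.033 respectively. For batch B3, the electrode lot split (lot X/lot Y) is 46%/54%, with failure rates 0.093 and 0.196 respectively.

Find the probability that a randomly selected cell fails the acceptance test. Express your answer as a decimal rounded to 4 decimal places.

P(F) ≈ 0.0992

P(F|B1) = 0.46·0.111 + 0.54·0.244 = 0.05106 + 0.13176 = 0.18282
P(F|B2) = 0.53·0.085 + 0.47·0.033 = 0.04505 + 0.01551 = 0.06056
P(F|B3) = 0.46·0.093 + 0.54·0.196 = 0.04278 + 0.10584 = 0.14862
Then overall,
P(F) = 0.1·0.18282 + 0.6·0.06056 + 0.3·0.14862
      = 0.018282 + 0.036336 + 0.044586 = 0.099204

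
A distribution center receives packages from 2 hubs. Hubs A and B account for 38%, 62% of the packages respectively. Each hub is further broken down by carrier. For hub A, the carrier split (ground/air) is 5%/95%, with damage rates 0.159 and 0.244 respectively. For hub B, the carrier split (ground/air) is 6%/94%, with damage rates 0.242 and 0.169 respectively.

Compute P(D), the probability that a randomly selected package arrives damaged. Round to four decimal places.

P(D|A) = 0.05·0.159 + 0.95·0.244 = 0.00795 + 0.2318 = 0.23975
P(D|B) = 0.06·0.242 + 0.94·0.169 = 0.01452 + 0.15886 = 0.17338
Then overall,
P(D) = 0.38·0.23975 + 0.62·0.17338
      = 0.091105 + 0.1074956 = 0.1986006

0.1986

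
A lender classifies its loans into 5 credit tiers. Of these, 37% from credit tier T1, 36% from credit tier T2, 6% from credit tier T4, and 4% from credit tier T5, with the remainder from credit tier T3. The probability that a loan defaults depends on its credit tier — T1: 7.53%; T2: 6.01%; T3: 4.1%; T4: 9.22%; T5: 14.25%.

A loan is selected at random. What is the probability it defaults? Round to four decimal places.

P(T3) = 1 − (0.37 + 0.36 + 0.06 + 0.04) = 0.17.
P(D) = P(D|T1)·P(T1) + P(D|T2)·P(T2) + P(D|T3)·P(T3) + P(D|T4)·P(T4) + P(D|T5)·P(T5)
      = 0.0753·0.37 + 0.0601·0.36 + 0.041·0.17 + 0.0922·0.06 + 0.1425·0.04
      = 0.027861 + 0.021636 + 0.00697 + 0.005532 + 0.0057 = 0.067699

0.0677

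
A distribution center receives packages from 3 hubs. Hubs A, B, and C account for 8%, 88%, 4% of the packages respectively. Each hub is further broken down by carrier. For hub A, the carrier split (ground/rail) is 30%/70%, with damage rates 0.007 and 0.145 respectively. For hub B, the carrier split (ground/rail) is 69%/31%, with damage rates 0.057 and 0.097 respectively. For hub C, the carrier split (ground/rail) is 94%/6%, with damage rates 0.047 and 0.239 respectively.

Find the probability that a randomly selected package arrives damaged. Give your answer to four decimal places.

P(D) ≈ 0.0717

P(D|A) = 0.3·0.007 + 0.7·0.145 = 0.0021 + 0.1015 = 0.1036
P(D|B) = 0.69·0.057 + 0.31·0.097 = 0.03933 + 0.03007 = 0.0694
P(D|C) = 0.94·0.047 + 0.06·0.239 = 0.04418 + 0.01434 = 0.05852
Then overall,
P(D) = 0.08·0.1036 + 0.88·0.0694 + 0.04·0.05852
      = 0.008288 + 0.061072 + 0.0023408 = 0.0717008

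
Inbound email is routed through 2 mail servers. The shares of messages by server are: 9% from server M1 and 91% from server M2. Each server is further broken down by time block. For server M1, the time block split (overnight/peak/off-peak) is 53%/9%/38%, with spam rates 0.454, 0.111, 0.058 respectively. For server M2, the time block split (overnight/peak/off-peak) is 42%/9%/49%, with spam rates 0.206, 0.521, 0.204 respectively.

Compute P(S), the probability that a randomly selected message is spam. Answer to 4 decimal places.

P(S) ≈ 0.2369

P(S|M1) = 0.53·0.454 + 0.09·0.111 + 0.38·0.058 = 0.24062 + 0.00999 + 0.02204 = 0.27265
P(S|M2) = 0.42·0.206 + 0.09·0.521 + 0.49·0.204 = 0.08652 + 0.04689 + 0.09996 = 0.23337
By total probability over the outer partition,
P(S) = 0.09·0.27265 + 0.91·0.23337
      = 0.0245385 + 0.2123667 = 0.2369052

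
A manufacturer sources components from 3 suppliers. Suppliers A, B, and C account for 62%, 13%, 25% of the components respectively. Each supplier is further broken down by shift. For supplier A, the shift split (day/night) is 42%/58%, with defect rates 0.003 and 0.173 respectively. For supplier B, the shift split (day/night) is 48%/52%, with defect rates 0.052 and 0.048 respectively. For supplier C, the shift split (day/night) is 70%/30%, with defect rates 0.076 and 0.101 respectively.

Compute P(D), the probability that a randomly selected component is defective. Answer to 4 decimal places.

0.0904

P(D|A) = 0.42·0.003 + 0.58·0.173 = 0.00126 + 0.10034 = 0.1016
P(D|B) = 0.48·0.052 + 0.52·0.048 = 0.02496 + 0.02496 = 0.04992
P(D|C) = 0.7·0.076 + 0.3·0.101 = 0.0532 + 0.0303 = 0.0835
Then overall,
P(D) = 0.62·0.1016 + 0.13·0.04992 + 0.25·0.0835
      = 0.062992 + 0.0064896 + 0.020875 = 0.0903566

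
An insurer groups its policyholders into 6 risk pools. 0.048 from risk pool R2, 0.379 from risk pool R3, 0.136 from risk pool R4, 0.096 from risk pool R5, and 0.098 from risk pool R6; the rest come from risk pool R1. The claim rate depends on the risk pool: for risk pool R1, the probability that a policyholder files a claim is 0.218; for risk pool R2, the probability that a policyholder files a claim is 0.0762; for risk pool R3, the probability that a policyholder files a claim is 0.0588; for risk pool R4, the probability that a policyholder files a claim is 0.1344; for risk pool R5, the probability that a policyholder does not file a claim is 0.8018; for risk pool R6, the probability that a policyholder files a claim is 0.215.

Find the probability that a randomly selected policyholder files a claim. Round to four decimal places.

P(C) ≈ 0.1373

P(R1) = 1 − (0.048 + 0.379 + 0.136 + 0.096 + 0.098) = 0.243.
P(C|R5) = 1 − 0.8018 = 0.1982.
P(C) = P(C|R1)·P(R1) + P(C|R2)·P(R2) + P(C|R3)·P(R3) + P(C|R4)·P(R4) + P(C|R5)·P(R5) + P(C|R6)·P(R6)
      = 0.218·0.243 + 0.0762·0.048 + 0.0588·0.379 + 0.1344·0.136 + 0.1982·0.096 + 0.215·0.098
      = 0.052974 + 0.0036576 + 0.0222852 + 0.0182784 + 0.0190272 + 0.02107 = 0.1372924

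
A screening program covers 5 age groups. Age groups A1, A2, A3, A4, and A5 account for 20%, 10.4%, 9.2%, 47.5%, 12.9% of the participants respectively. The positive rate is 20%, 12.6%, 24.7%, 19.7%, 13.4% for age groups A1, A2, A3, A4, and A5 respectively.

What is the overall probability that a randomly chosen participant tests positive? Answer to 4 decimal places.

0.1867

P(T) = P(T|A1)·P(A1) + P(T|A2)·P(A2) + P(T|A3)·P(A3) + P(T|A4)·P(A4) + P(T|A5)·P(A5)
      = 0.2·0.2 + 0.126·0.104 + 0.247·0.092 + 0.197·0.475 + 0.134·0.129
      = 0.04 + 0.013104 + 0.022724 + 0.093575 + 0.017286 = 0.186689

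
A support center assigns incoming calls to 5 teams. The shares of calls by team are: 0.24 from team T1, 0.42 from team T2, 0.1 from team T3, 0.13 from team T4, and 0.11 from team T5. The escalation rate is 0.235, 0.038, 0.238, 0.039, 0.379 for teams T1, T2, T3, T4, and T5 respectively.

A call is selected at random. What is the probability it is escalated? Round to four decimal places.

P(E) = P(E|T1)·P(T1) + P(E|T2)·P(T2) + P(E|T3)·P(T3) + P(E|T4)·P(T4) + P(E|T5)·P(T5)
      = 0.235·0.24 + 0.038·0.42 + 0.238·0.1 + 0.039·0.13 + 0.379·0.11
      = 0.0564 + 0.01596 + 0.0238 + 0.00507 + 0.04169 = 0.14292

0.1429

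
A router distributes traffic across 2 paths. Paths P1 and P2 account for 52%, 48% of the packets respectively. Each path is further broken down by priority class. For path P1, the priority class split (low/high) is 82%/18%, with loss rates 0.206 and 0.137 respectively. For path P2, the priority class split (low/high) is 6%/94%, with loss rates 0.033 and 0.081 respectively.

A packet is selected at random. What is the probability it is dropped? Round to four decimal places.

P(L|P1) = 0.82·0.206 + 0.18·0.137 = 0.16892 + 0.02466 = 0.19358
P(L|P2) = 0.06·0.033 + 0.94·0.081 = 0.00198 + 0.07614 = 0.07812
By total probability over the outer partition,
P(L) = 0.52·0.19358 + 0.48·0.07812
      = 0.1006616 + 0.0374976 = 0.1381592

0.1382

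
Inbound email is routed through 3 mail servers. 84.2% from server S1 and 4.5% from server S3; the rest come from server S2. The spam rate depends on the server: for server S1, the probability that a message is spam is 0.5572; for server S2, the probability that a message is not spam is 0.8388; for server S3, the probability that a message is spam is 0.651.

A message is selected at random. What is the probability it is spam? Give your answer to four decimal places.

P(S2) = 1 − (0.842 + 0.045) = 0.113.
P(S|S2) = 1 − 0.8388 = 0.1612.
By the law of total probability,
P(S) = P(S|S1)·P(S1) + P(S|S2)·P(S2) + P(S|S3)·P(S3)
      = 0.5572·0.842 + 0.1612·0.113 + 0.651·0.045
      = 0.4691624 + 0.0182156 + 0.029295 = 0.516673

0.5167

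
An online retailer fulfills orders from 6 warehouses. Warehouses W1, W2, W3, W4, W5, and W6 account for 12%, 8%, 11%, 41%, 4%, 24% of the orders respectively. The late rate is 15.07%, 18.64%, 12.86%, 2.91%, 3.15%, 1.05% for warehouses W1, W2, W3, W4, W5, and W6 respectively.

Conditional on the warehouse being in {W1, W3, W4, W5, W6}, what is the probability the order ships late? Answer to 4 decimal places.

Let S = {W1, W3, W4, W5, W6}.
P(S) = 0.12 + 0.11 + 0.41 + 0.04 + 0.24 = 0.92.
P(L ∩ S) = 0.1507·0.12 + 0.1286·0.11 + 0.0291·0.41 + 0.0315·0.04 + 0.0105·0.24 = 0.018084 + 0.014146 + 0.011931 + 0.00126 + 0.00252 = 0.047941.
P(L | S) = 0.047941 / 0.92 = 0.052110…

P(L|S) ≈ 0.0521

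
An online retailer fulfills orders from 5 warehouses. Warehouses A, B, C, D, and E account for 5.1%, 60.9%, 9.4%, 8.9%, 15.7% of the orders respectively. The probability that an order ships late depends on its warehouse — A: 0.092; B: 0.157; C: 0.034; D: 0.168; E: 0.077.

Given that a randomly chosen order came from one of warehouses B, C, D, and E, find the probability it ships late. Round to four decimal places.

0.1326

Let S = {B, C, D, E}.
P(S) = 0.609 + 0.094 + 0.089 + 0.157 = 0.949.
P(L ∩ S) = 0.157·0.609 + 0.034·0.094 + 0.168·0.089 + 0.077·0.157 = 0.095613 + 0.003196 + 0.014952 + 0.012089 = 0.12585.
P(L | S) = 0.12585 / 0.949 = 0.132613…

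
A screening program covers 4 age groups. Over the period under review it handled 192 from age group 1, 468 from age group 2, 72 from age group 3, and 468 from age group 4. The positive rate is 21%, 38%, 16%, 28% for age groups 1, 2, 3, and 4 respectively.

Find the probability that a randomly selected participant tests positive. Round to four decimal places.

Total: 192 + 468 + 72 + 468 = 1200.
P(1) = 192/1200 = 0.16. P(2) = 468/1200 = 0.39. P(3) = 72/1200 = 0.06. P(4) = 468/1200 = 0.39.
P(T) = P(T|1)·P(1) + P(T|2)·P(2) + P(T|3)·P(3) + P(T|4)·P(4)
      = 0.21·0.16 + 0.38·0.39 + 0.16·0.06 + 0.28·0.39
      = 0.0336 + 0.1482 + 0.0096 + 0.1092 = 0.3006

0.3006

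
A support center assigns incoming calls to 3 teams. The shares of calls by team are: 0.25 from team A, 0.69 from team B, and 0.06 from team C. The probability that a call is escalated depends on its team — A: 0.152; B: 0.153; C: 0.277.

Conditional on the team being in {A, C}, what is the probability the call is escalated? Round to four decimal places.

Let S = {A, C}.
P(S) = 0.25 + 0.06 = 0.31.
P(E ∩ S) = 0.152·0.25 + 0.277·0.06 = 0.038 + 0.01662 = 0.05462.
P(E | S) = 0.05462 / 0.31 = 0.176194…

0.1762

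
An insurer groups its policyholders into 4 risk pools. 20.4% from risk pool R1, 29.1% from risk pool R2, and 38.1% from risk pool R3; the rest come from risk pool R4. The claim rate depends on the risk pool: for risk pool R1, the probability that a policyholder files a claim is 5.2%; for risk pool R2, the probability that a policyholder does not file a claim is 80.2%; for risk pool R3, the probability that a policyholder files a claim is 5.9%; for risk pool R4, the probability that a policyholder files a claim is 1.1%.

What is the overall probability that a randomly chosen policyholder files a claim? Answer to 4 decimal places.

P(R4) = 1 − (0.204 + 0.291 + 0.381) = 0.124.
P(C|R2) = 1 − 0.802 = 0.198.
P(C) = P(C|R1)·P(R1) + P(C|R2)·P(R2) + P(C|R3)·P(R3) + P(C|R4)·P(R4)
      = 0.052·0.204 + 0.198·0.291 + 0.059·0.381 + 0.011·0.124
      = 0.010608 + 0.057618 + 0.022479 + 0.001364 = 0.092069

0.0921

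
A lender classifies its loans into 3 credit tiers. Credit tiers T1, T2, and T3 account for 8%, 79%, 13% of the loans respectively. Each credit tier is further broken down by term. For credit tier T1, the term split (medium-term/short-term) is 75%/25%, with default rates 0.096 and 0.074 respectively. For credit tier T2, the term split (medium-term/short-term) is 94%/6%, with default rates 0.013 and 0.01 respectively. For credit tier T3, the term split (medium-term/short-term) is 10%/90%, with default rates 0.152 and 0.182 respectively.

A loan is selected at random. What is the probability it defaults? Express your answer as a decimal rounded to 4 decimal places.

P(D|T1) = 0.75·0.096 + 0.25·0.074 = 0.072 + 0.0185 = 0.0905
P(D|T2) = 0.94·0.013 + 0.06·0.01 = 0.01222 + 0.0006 = 0.01282
P(D|T3) = 0.1·0.152 + 0.9·0.182 = 0.0152 + 0.1638 = 0.179
By total probability over the outer partition,
P(D) = 0.08·0.0905 + 0.79·0.01282 + 0.13·0.179
      = 0.00724 + 0.0101278 + 0.02327 = 0.0406378

0.0406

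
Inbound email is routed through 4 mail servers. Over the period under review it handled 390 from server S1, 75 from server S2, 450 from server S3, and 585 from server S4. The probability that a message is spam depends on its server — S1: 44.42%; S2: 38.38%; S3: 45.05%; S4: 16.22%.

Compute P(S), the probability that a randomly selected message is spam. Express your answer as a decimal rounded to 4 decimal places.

Total: 390 + 75 + 450 + 585 = 1500.
P(S1) = 390/1500 = 0.26. P(S2) = 75/1500 = 0.05. P(S3) = 450/1500 = 0.3. P(S4) = 585/1500 = 0.39.
P(S) = P(S|S1)·P(S1) + P(S|S2)·P(S2) + P(S|S3)·P(S3) + P(S|S4)·P(S4)
      = 0.4442·0.26 + 0.3838·0.05 + 0.4505·0.3 + 0.1622·0.39
      = 0.115492 + 0.01919 + 0.13515 + 0.063258 = 0.33309

P(S) ≈ 0.3331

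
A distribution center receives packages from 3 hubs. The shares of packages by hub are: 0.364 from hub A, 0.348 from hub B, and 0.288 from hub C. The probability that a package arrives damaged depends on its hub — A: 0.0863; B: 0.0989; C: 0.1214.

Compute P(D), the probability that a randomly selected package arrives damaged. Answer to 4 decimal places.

P(D) ≈ 0.1008

Using total probability over the partition,
P(D) = P(D|A)·P(A) + P(D|B)·P(B) + P(D|C)·P(C)
      = 0.0863·0.364 + 0.0989·0.348 + 0.1214·0.288
      = 0.0314132 + 0.0344172 + 0.0349632 = 0.1007936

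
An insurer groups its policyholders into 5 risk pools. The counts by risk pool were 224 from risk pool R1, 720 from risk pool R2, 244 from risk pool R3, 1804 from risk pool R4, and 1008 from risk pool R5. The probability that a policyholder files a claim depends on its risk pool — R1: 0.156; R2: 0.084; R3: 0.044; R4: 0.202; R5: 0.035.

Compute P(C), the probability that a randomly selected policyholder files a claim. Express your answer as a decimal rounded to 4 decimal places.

P(C) ≈ 0.1265

Total: 224 + 720 + 244 + 1804 + 1008 = 4000.
P(R1) = 224/4000 = 0.056. P(R2) = 720/4000 = 0.18. P(R3) = 244/4000 = 0.061. P(R4) = 1804/4000 = 0.451. P(R5) = 1008/4000 = 0.252.
By the law of total probability,
P(C) = P(C|R1)·P(R1) + P(C|R2)·P(R2) + P(C|R3)·P(R3) + P(C|R4)·P(R4) + P(C|R5)·P(R5)
      = 0.156·0.056 + 0.084·0.18 + 0.044·0.061 + 0.202·0.451 + 0.035·0.252
      = 0.008736 + 0.01512 + 0.002684 + 0.091102 + 0.00882 = 0.126462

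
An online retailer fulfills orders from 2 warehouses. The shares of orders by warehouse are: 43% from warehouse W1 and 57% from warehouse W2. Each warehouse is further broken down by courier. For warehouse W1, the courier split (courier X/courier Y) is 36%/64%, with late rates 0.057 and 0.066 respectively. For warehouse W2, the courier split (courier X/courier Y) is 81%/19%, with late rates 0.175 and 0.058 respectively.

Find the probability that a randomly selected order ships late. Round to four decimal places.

P(L|W1) = 0.36·0.057 + 0.64·0.066 = 0.02052 + 0.04224 = 0.06276
P(L|W2) = 0.81·0.175 + 0.19·0.058 = 0.14175 + 0.01102 = 0.15277
Then overall,
P(L) = 0.43·0.06276 + 0.57·0.15277
      = 0.0269868 + 0.0870789 = 0.1140657

P(L) ≈ 0.1141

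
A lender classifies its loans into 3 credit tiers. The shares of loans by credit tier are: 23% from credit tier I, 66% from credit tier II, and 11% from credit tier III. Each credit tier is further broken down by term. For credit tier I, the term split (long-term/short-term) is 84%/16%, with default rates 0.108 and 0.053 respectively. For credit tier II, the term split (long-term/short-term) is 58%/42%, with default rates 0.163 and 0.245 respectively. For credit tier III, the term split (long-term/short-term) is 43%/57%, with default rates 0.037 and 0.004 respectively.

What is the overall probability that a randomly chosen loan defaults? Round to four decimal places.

P(D) ≈ 0.1551

P(D|I) = 0.84·0.108 + 0.16·0.053 = 0.09072 + 0.00848 = 0.0992
P(D|II) = 0.58·0.163 + 0.42·0.245 = 0.09454 + 0.1029 = 0.19744
P(D|III) = 0.43·0.037 + 0.57·0.004 = 0.01591 + 0.00228 = 0.01819
By total probability over the outer partition,
P(D) = 0.23·0.0992 + 0.66·0.19744 + 0.11·0.01819
      = 0.022816 + 0.1303104 + 0.0020009 = 0.1551273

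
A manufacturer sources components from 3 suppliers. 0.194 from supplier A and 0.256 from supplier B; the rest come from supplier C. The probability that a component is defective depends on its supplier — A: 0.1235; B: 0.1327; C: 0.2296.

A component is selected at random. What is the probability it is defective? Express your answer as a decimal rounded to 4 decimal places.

0.1842

P(C) = 1 − (0.194 + 0.256) = 0.55.
By the law of total probability,
P(D) = P(D|A)·P(A) + P(D|B)·P(B) + P(D|C)·P(C)
      = 0.1235·0.194 + 0.1327·0.256 + 0.2296·0.55
      = 0.023959 + 0.0339712 + 0.12628 = 0.1842102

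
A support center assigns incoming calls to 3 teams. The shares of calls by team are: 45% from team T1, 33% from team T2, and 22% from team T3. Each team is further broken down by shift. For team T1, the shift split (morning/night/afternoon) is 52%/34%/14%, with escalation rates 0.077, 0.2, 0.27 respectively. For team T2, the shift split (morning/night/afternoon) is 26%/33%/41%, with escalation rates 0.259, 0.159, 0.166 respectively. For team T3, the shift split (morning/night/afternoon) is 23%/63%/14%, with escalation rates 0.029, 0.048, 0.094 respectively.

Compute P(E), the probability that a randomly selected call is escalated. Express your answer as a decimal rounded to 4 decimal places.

P(E|T1) = 0.52·0.077 + 0.34·0.2 + 0.14·0.27 = 0.04004 + 0.068 + 0.0378 = 0.14584
P(E|T2) = 0.26·0.259 + 0.33·0.159 + 0.41·0.166 = 0.06734 + 0.05247 + 0.06806 = 0.18787
P(E|T3) = 0.23·0.029 + 0.63·0.048 + 0.14·0.094 = 0.00667 + 0.03024 + 0.01316 = 0.05007
Then overall,
P(E) = 0.45·0.14584 + 0.33·0.18787 + 0.22·0.05007
      = 0.065628 + 0.0619971 + 0.0110154 = 0.1386405

P(E) ≈ 0.1386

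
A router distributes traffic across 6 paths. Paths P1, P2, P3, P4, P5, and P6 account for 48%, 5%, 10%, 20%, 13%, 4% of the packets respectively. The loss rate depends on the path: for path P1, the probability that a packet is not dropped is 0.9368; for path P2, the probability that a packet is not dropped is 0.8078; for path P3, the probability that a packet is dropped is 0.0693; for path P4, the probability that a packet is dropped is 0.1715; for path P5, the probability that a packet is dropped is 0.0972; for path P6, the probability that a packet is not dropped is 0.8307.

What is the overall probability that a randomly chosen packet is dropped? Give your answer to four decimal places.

P(L) ≈ 0.1006

P(L|P1) = 1 − 0.9368 = 0.0632.
P(L|P2) = 1 − 0.8078 = 0.1922.
P(L|P6) = 1 − 0.8307 = 0.1693.
P(L) = P(L|P1)·P(P1) + P(L|P2)·P(P2) + P(L|P3)·P(P3) + P(L|P4)·P(P4) + P(L|P5)·P(P5) + P(L|P6)·P(P6)
      = 0.0632·0.48 + 0.1922·0.05 + 0.0693·0.1 + 0.1715·0.2 + 0.0972·0.13 + 0.1693·0.04
      = 0.030336 + 0.00961 + 0.00693 + 0.0343 + 0.012636 + 0.006772 = 0.100584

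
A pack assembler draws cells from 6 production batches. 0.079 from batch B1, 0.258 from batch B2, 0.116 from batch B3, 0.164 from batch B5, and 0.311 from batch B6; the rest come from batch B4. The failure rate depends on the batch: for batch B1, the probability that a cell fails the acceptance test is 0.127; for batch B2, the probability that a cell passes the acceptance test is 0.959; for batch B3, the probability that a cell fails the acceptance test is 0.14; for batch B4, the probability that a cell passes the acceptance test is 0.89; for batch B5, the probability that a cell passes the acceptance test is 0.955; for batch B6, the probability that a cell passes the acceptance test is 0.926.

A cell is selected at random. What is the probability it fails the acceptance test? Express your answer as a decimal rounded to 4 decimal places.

0.0752

P(B4) = 1 − (0.079 + 0.258 + 0.116 + 0.164 + 0.311) = 0.072.
P(F|B2) = 1 − 0.959 = 0.041.
P(F|B4) = 1 − 0.89 = 0.11.
P(F|B5) = 1 − 0.955 = 0.045.
P(F|B6) = 1 − 0.926 = 0.074.
P(F) = P(F|B1)·P(B1) + P(F|B2)·P(B2) + P(F|B3)·P(B3) + P(F|B4)·P(B4) + P(F|B5)·P(B5) + P(F|B6)·P(B6)
      = 0.127·0.079 + 0.041·0.258 + 0.14·0.116 + 0.11·0.072 + 0.045·0.164 + 0.074·0.311
      = 0.010033 + 0.010578 + 0.01624 + 0.00792 + 0.00738 + 0.023014 = 0.075165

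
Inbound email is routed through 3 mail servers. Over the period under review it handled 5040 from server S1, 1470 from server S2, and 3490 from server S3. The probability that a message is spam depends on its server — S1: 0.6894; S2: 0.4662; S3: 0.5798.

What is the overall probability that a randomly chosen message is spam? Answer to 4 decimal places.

0.6183

Total: 5040 + 1470 + 3490 = 10000.
P(S1) = 5040/10000 = 0.504. P(S2) = 1470/10000 = 0.147. P(S3) = 3490/10000 = 0.349.
P(S) = P(S|S1)·P(S1) + P(S|S2)·P(S2) + P(S|S3)·P(S3)
      = 0.6894·0.504 + 0.4662·0.147 + 0.5798·0.349
      = 0.3474576 + 0.0685314 + 0.2023502 = 0.6183392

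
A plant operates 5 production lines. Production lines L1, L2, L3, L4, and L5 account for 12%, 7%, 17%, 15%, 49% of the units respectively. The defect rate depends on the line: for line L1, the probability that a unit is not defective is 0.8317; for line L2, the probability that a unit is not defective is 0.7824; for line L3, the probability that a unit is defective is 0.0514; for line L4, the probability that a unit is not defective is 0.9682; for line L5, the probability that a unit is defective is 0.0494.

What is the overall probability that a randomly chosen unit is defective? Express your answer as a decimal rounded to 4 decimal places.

P(D|L1) = 1 − 0.8317 = 0.1683.
P(D|L2) = 1 − 0.7824 = 0.2176.
P(D|L4) = 1 − 0.9682 = 0.0318.
P(D) = P(D|L1)·P(L1) + P(D|L2)·P(L2) + P(D|L3)·P(L3) + P(D|L4)·P(L4) + P(D|L5)·P(L5)
      = 0.1683·0.12 + 0.2176·0.07 + 0.0514·0.17 + 0.0318·0.15 + 0.0494·0.49
      = 0.020196 + 0.015232 + 0.008738 + 0.00477 + 0.024206 = 0.073142

0.0731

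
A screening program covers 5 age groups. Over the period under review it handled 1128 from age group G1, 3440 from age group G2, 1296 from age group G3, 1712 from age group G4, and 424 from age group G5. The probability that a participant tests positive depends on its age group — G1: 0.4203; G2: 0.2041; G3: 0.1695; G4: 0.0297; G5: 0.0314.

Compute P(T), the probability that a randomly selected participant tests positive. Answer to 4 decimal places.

0.1825

Total: 1128 + 3440 + 1296 + 1712 + 424 = 8000.
P(G1) = 1128/8000 = 0.141. P(G2) = 3440/8000 = 0.43. P(G3) = 1296/8000 = 0.162. P(G4) = 1712/8000 = 0.214. P(G5) = 424/8000 = 0.053.
By the law of total probability,
P(T) = P(T|G1)·P(G1) + P(T|G2)·P(G2) + P(T|G3)·P(G3) + P(T|G4)·P(G4) + P(T|G5)·P(G5)
      = 0.4203·0.141 + 0.2041·0.43 + 0.1695·0.162 + 0.0297·0.214 + 0.0314·0.053
      = 0.0592623 + 0.087763 + 0.027459 + 0.0063558 + 0.0016642 = 0.1825043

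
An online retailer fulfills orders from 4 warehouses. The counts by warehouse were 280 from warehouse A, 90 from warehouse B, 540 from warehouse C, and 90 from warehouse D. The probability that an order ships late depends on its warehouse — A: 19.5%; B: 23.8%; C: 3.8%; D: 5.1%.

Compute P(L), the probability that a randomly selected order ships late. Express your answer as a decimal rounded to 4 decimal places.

P(L) ≈ 0.1011

Total: 280 + 90 + 540 + 90 = 1000.
P(A) = 280/1000 = 0.28. P(B) = 90/1000 = 0.09. P(C) = 540/1000 = 0.54. P(D) = 90/1000 = 0.09.
By the law of total probability,
P(L) = P(L|A)·P(A) + P(L|B)·P(B) + P(L|C)·P(C) + P(L|D)·P(D)
      = 0.195·0.28 + 0.238·0.09 + 0.038·0.54 + 0.051·0.09
      = 0.0546 + 0.02142 + 0.02052 + 0.00459 = 0.10113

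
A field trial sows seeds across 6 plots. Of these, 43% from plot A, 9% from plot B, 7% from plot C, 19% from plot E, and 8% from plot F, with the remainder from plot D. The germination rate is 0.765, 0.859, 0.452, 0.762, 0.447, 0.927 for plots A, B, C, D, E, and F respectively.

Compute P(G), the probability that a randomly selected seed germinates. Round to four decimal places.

P(D) = 1 − (0.43 + 0.09 + 0.07 + 0.19 + 0.08) = 0.14.
P(G) = P(G|A)·P(A) + P(G|B)·P(B) + P(G|C)·P(C) + P(G|D)·P(D) + P(G|E)·P(E) + P(G|F)·P(F)
      = 0.765·0.43 + 0.859·0.09 + 0.452·0.07 + 0.762·0.14 + 0.447·0.19 + 0.927·0.08
      = 0.32895 + 0.07731 + 0.03164 + 0.10668 + 0.08493 + 0.07416 = 0.70367

P(G) ≈ 0.7037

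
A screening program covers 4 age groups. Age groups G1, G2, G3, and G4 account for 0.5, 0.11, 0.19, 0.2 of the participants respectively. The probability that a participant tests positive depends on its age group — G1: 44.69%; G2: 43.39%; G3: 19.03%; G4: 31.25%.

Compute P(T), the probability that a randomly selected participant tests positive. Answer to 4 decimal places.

Using total probability over the partition,
P(T) = P(T|G1)·P(G1) + P(T|G2)·P(G2) + P(T|G3)·P(G3) + P(T|G4)·P(G4)
      = 0.4469·0.5 + 0.4339·0.11 + 0.1903·0.19 + 0.3125·0.2
      = 0.22345 + 0.047729 + 0.036157 + 0.0625 = 0.369836

0.3698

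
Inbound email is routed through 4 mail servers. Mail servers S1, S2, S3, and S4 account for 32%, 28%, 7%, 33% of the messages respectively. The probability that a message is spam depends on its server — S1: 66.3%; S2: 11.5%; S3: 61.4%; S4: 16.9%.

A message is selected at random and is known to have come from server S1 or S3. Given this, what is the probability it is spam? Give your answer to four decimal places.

Let J = {S1, S3}.
P(J) = 0.32 + 0.07 = 0.39.
P(S ∩ J) = 0.663·0.32 + 0.614·0.07 = 0.21216 + 0.04298 = 0.25514.
P(S | J) = 0.25514 / 0.39 = 0.654205…

P(S|J) ≈ 0.6542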